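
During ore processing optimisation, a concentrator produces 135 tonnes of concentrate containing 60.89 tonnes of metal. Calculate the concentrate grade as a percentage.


45.1037%

Grade = (metal in concentrate / concentrate mass) * 100
= (60.89 / 135) * 100
= 0.451037037 * 100
= 45.1037%


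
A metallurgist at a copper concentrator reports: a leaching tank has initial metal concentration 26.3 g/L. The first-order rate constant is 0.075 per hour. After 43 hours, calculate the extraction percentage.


Compute the exponent:
-k * t = -0.075 * 43 = -3.225
Remaining concentration:
C = 26.3 * exp(-3.225)
= 26.3 * 0.03975578158
= 1.045577055 g/L
Extracted = 26.3 - 1.045577055 = 25.25442294 g/L
Extraction % = 25.25442294 / 26.3 * 100
= 96.0244%

96.0244%


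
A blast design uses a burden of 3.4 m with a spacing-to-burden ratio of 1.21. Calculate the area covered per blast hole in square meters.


First, find the spacing:
Spacing = burden * ratio = 3.4 * 1.21
= 4.114 m
Then, calculate the area:
Area = burden * spacing = 3.4 * 4.114
= 13.9876 m^2

13.9876 m^2


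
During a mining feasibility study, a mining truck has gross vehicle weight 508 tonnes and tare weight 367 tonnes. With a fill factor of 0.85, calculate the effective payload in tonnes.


Maximum payload = gross - tare
= 508 - 367 = 141 tonnes
Effective payload = max payload * fill factor
= 141 * 0.85
= 119.85 tonnes

119.85 tonnes


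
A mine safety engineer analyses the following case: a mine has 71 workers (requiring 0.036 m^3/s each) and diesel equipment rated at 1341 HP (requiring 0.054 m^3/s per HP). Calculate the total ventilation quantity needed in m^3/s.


74.97 m^3/s

Airflow for workers:
Q_people = 71 * 0.036 = 2.556 m^3/s
Airflow for diesel equipment:
Q_diesel = 1341 * 0.054 = 72.414 m^3/s
Total ventilation:
Q_total = 2.556 + 72.414
= 74.97 m^3/s


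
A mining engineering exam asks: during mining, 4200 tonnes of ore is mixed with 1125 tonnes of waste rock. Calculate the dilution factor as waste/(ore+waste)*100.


Total material = ore + waste
= 4200 + 1125 = 5325 tonnes
Dilution = waste / total * 100
= 1125 / 5325 * 100
= 0.2112676056 * 100
= 21.1268%

21.1268%


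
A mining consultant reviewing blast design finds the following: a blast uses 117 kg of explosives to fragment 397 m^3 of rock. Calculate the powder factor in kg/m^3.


0.2947 kg/m^3

Powder factor = explosive mass / rock volume
= 117 / 397
= 0.2947 kg/m^3


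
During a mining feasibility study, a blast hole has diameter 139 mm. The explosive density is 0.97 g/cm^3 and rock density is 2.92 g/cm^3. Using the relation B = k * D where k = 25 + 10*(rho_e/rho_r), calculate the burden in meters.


First, compute k:
rho_e / rho_r = 0.97 / 2.92 = 0.3321917808
k = 25 + 10 * 0.3321917808 = 28.32191781
Then, compute burden:
B = k * D / 1000 = 28.32191781 * 139 / 1000
= 3936.746575 / 1000
= 3.9367 m

3.9367 m


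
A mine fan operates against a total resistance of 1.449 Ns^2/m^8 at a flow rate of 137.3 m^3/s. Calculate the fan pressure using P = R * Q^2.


Compute Q^2:
Q^2 = 137.3^2 = 18851.29
Compute pressure:
P = R * Q^2 = 1.449 * 18851.29
= 27315.5192 Pa

27315.5192 Pa


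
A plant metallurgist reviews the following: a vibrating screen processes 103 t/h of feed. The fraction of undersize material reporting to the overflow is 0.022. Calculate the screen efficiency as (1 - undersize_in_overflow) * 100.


Screen efficiency = (1 - fraction of undersize in overflow) * 100
= (1 - 0.022) * 100
= 0.978 * 100
= 97.8%

97.8%


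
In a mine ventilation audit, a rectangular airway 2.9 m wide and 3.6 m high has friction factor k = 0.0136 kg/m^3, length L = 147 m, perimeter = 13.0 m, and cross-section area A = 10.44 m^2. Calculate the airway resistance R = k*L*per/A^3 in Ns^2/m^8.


Compute the numerator:
k * L * per = 0.0136 * 147 * 13.0
= 25.9896
Compute the denominator:
A^3 = 10.44^3 = 1137.893184
Resistance:
R = 25.9896 / 1137.893184
= 0.0228 Ns^2/m^8

0.0228 Ns^2/m^8


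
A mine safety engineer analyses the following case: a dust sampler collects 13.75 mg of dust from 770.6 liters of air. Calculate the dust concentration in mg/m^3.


Convert liters to m^3: 1 m^3 = 1000 L
Concentration = mass / volume * 1000
= 13.75 / 770.6 * 1000
= 0.01784323903 * 1000
= 17.8432 mg/m^3

17.8432 mg/m^3


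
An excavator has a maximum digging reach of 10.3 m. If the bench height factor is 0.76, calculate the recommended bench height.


7.828 m

Bench height = reach * factor
= 10.3 * 0.76
= 7.828 m


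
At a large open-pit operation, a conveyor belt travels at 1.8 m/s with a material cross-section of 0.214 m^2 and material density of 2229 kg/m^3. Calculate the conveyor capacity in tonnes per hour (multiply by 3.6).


Volumetric flow = speed * area
= 1.8 * 0.214 = 0.3852 m^3/s
Mass flow = volumetric * density
= 0.3852 * 2229 = 858.6108 kg/s
Convert to t/h: multiply by 3.6
Capacity = 858.6108 * 3.6
= 3090.9989 t/h

3090.9989 t/h


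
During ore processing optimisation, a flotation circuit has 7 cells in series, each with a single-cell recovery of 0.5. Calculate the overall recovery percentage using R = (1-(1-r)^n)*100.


Complement of single-cell recovery:
1 - r = 1 - 0.5 = 0.5
Raise to power n:
(1 - r)^7 = 0.5^7 = 0.0078125
Overall recovery:
R = (1 - 0.0078125) * 100
= 99.2188%

99.2188%


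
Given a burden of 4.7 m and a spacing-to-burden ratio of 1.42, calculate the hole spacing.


Spacing = burden * ratio
= 4.7 * 1.42
= 6.674 m

6.674 m


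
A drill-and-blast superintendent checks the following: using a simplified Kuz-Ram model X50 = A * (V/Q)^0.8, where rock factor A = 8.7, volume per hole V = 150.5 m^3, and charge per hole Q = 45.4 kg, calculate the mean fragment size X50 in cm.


Compute V/Q:
V/Q = 150.5 / 45.4 = 3.314977974
Raise to the power 0.8:
(V/Q)^0.8 = 3.314977974^0.8 = 2.60846202
Multiply by A:
X50 = 8.7 * 2.60846202
= 22.6936 cm

22.6936 cm


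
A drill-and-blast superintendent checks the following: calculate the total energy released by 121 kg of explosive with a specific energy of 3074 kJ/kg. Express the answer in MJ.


Energy = mass * specific_energy / 1000
= 121 * 3074 / 1000
= 371954 / 1000
= 371.954 MJ

371.954 MJ


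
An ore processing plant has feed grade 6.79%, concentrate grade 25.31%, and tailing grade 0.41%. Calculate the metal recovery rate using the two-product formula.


Using the two-product formula:
R = 100 * c * (f - t) / (f * (c - t))
Numerator = 100 * 25.31 * (6.79 - 0.41)
= 100 * 25.31 * 6.38
= 16147.78
Denominator = 6.79 * (25.31 - 0.41)
= 6.79 * 24.9
= 169.071
R = 16147.78 / 169.071
= 95.5089%

95.5089%


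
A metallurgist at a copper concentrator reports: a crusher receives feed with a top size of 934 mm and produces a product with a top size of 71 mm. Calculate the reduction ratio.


13.1549

Reduction ratio = feed size / product size
= 934 / 71
= 13.1549


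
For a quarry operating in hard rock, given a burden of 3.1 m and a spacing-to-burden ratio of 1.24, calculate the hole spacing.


3.844 m

Spacing = burden * ratio
= 3.1 * 1.24
= 3.844 m


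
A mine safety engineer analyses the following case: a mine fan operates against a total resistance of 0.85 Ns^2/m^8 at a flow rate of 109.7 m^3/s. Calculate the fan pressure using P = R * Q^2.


10228.9765 Pa

Compute Q^2:
Q^2 = 109.7^2 = 12034.09
Compute pressure:
P = R * Q^2 = 0.85 * 12034.09
= 10228.9765 Pa


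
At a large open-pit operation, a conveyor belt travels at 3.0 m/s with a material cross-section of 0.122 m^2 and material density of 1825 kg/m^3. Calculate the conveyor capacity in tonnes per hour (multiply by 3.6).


2404.62 t/h

Volumetric flow = speed * area
= 3.0 * 0.122 = 0.366 m^3/s
Mass flow = volumetric * density
= 0.366 * 1825 = 667.95 kg/s
Convert to t/h: multiply by 3.6
Capacity = 667.95 * 3.6
= 2404.62 t/h


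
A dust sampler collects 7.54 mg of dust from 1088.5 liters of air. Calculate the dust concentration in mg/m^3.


6.927 mg/m^3

Convert liters to m^3: 1 m^3 = 1000 L
Concentration = mass / volume * 1000
= 7.54 / 1088.5 * 1000
= 0.006926963712 * 1000
= 6.927 mg/m^3


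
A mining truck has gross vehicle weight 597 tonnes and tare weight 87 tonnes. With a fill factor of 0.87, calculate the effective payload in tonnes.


443.7 tonnes

Maximum payload = gross - tare
= 597 - 87 = 510 tonnes
Effective payload = max payload * fill factor
= 510 * 0.87
= 443.7 tonnes


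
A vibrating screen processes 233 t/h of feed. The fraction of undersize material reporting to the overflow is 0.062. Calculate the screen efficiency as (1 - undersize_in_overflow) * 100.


Screen efficiency = (1 - fraction of undersize in overflow) * 100
= (1 - 0.062) * 100
= 0.938 * 100
= 93.8%

93.8%


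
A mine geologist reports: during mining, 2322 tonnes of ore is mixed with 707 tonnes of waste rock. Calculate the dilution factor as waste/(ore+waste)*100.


Total material = ore + waste
= 2322 + 707 = 3029 tonnes
Dilution = waste / total * 100
= 707 / 3029 * 100
= 0.2334103665 * 100
= 23.341%

23.341%


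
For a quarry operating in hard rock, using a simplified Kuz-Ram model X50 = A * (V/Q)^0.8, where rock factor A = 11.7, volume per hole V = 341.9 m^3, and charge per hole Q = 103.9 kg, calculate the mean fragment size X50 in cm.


Compute V/Q:
V/Q = 341.9 / 103.9 = 3.2906641
Raise to the power 0.8:
(V/Q)^0.8 = 3.2906641^0.8 = 2.593145244
Multiply by A:
X50 = 11.7 * 2.593145244
= 30.3398 cm

30.3398 cm


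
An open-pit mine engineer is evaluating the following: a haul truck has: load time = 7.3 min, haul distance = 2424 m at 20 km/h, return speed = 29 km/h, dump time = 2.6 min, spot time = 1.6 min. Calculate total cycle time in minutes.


23.7872 min

Convert haul speed to m/min: 20 * 1000/60 = 333.3333333 m/min
Haul time = 2424 / 333.3333333 = 7.272 min
Convert return speed to m/min: 29 * 1000/60 = 483.3333333 m/min
Return time = 2424 / 483.3333333 = 5.015172414 min
Total cycle time:
= 7.3 + 7.272 + 2.6 + 5.015172414 + 1.6
= 23.7872 min


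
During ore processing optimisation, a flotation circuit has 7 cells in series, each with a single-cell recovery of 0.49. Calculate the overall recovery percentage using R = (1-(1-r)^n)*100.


Complement of single-cell recovery:
1 - r = 1 - 0.49 = 0.51
Raise to power n:
(1 - r)^7 = 0.51^7 = 0.008974106779
Overall recovery:
R = (1 - 0.008974106779) * 100
= 99.1026%

99.1026%


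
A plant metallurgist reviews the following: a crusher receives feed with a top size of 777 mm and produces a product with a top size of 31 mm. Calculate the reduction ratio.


Reduction ratio = feed size / product size
= 777 / 31
= 25.0645

25.0645


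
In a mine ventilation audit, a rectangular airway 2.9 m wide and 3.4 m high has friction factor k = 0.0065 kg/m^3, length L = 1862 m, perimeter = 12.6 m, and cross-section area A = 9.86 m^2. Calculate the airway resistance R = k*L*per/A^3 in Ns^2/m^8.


0.1591 Ns^2/m^8

Compute the numerator:
k * L * per = 0.0065 * 1862 * 12.6
= 152.4978
Compute the denominator:
A^3 = 9.86^3 = 958.585256
Resistance:
R = 152.4978 / 958.585256
= 0.1591 Ns^2/m^8


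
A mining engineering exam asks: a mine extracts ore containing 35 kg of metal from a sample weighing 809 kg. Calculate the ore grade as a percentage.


Ore grade = (metal mass / ore mass) * 100
= (35 / 809) * 100
= 0.04326328801 * 100
= 4.3263%

4.3263%


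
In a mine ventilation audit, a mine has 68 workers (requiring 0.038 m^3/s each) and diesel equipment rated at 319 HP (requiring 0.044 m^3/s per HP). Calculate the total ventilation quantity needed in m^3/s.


Airflow for workers:
Q_people = 68 * 0.038 = 2.584 m^3/s
Airflow for diesel equipment:
Q_diesel = 319 * 0.044 = 14.036 m^3/s
Total ventilation:
Q_total = 2.584 + 14.036
= 16.62 m^3/s

16.62 m^3/s


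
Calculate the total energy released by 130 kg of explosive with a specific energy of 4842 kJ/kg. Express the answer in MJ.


Energy = mass * specific_energy / 1000
= 130 * 4842 / 1000
= 629460 / 1000
= 629.46 MJ

629.46 MJ


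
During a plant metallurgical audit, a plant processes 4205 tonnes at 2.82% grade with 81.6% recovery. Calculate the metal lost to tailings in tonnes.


Total metal in feed:
= 4205 * 2.82 / 100 = 118.581 tonnes
Metal recovered:
= 118.581 * 81.6 / 100 = 96.762096 tonnes
Metal lost to tailings:
= 118.581 - 96.762096
= 21.8189 tonnes

21.8189 tonnes


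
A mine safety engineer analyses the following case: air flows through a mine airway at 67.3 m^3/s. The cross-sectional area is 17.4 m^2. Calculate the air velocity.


3.8678 m/s

Velocity = flow rate / cross-sectional area
= 67.3 / 17.4
= 3.8678 m/s


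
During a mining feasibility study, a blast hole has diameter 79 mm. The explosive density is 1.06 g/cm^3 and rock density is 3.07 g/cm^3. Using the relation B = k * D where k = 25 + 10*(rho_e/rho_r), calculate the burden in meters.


2.2478 m

First, compute k:
rho_e / rho_r = 1.06 / 3.07 = 0.345276873
k = 25 + 10 * 0.345276873 = 28.45276873
Then, compute burden:
B = k * D / 1000 = 28.45276873 * 79 / 1000
= 2247.76873 / 1000
= 2.2478 m


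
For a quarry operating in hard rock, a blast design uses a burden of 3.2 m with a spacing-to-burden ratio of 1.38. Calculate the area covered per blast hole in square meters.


14.1312 m^2

First, find the spacing:
Spacing = burden * ratio = 3.2 * 1.38
= 4.416 m
Then, calculate the area:
Area = burden * spacing = 3.2 * 4.416
= 14.1312 m^2


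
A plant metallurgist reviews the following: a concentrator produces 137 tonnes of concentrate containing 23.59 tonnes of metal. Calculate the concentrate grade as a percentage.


17.219%

Grade = (metal in concentrate / concentrate mass) * 100
= (23.59 / 137) * 100
= 0.172189781 * 100
= 17.219%


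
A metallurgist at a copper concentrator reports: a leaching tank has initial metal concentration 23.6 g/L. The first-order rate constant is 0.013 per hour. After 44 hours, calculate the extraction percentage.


Compute the exponent:
-k * t = -0.013 * 44 = -0.572
Remaining concentration:
C = 23.6 * exp(-0.572)
= 23.6 * 0.5643955181
= 13.31973423 g/L
Extracted = 23.6 - 13.31973423 = 10.28026577 g/L
Extraction % = 10.28026577 / 23.6 * 100
= 43.5604%

43.5604%


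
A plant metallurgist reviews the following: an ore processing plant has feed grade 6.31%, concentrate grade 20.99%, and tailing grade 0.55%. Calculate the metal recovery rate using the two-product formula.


93.7399%

Using the two-product formula:
R = 100 * c * (f - t) / (f * (c - t))
Numerator = 100 * 20.99 * (6.31 - 0.55)
= 100 * 20.99 * 5.76
= 12090.24
Denominator = 6.31 * (20.99 - 0.55)
= 6.31 * 20.44
= 128.9764
R = 12090.24 / 128.9764
= 93.7399%


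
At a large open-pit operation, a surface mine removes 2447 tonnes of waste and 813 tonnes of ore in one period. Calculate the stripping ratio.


3.0098

Stripping ratio = waste tonnage / ore tonnage
= 2447 / 813
= 3.0098


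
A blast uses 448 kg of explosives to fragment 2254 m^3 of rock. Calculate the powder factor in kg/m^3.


Powder factor = explosive mass / rock volume
= 448 / 2254
= 0.1988 kg/m^3

0.1988 kg/m^3


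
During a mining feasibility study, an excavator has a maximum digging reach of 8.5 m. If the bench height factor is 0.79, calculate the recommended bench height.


Bench height = reach * factor
= 8.5 * 0.79
= 6.715 m

6.715 m


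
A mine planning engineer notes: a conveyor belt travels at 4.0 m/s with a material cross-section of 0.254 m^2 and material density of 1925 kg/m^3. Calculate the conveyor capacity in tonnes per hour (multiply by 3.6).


Volumetric flow = speed * area
= 4.0 * 0.254 = 1.016 m^3/s
Mass flow = volumetric * density
= 1.016 * 1925 = 1955.8 kg/s
Convert to t/h: multiply by 3.6
Capacity = 1955.8 * 3.6
= 7040.88 t/h

7040.88 t/h


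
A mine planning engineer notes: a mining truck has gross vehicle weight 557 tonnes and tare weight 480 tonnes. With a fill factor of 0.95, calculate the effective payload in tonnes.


Maximum payload = gross - tare
= 557 - 480 = 77 tonnes
Effective payload = max payload * fill factor
= 77 * 0.95
= 73.15 tonnes

73.15 tonnes


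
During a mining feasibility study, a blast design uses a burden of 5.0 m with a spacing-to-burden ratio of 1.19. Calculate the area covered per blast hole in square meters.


First, find the spacing:
Spacing = burden * ratio = 5.0 * 1.19
= 5.95 m
Then, calculate the area:
Area = burden * spacing = 5.0 * 5.95
= 29.75 m^2

29.75 m^2


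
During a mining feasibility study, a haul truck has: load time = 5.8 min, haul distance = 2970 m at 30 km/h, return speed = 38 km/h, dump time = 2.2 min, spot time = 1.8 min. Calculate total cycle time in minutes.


20.4295 min

Convert haul speed to m/min: 30 * 1000/60 = 500 m/min
Haul time = 2970 / 500 = 5.94 min
Convert return speed to m/min: 38 * 1000/60 = 633.3333333 m/min
Return time = 2970 / 633.3333333 = 4.689473684 min
Total cycle time:
= 5.8 + 5.94 + 2.2 + 4.689473684 + 1.8
= 20.4295 min


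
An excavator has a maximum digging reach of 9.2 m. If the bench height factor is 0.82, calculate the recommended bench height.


Bench height = reach * factor
= 9.2 * 0.82
= 7.544 m

7.544 m


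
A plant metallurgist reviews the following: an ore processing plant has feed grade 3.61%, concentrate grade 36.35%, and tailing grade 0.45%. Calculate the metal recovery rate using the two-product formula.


88.6319%

Using the two-product formula:
R = 100 * c * (f - t) / (f * (c - t))
Numerator = 100 * 36.35 * (3.61 - 0.45)
= 100 * 36.35 * 3.16
= 11486.6
Denominator = 3.61 * (36.35 - 0.45)
= 3.61 * 35.9
= 129.599
R = 11486.6 / 129.599
= 88.6319%


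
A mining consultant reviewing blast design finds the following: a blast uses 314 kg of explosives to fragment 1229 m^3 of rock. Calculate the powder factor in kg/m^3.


0.2555 kg/m^3

Powder factor = explosive mass / rock volume
= 314 / 1229
= 0.2555 kg/m^3


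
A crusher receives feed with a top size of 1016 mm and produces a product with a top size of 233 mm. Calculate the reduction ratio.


4.3605

Reduction ratio = feed size / product size
= 1016 / 233
= 4.3605


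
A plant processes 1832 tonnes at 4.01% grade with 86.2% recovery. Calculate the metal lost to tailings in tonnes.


10.1379 tonnes

Total metal in feed:
= 1832 * 4.01 / 100 = 73.4632 tonnes
Metal recovered:
= 73.4632 * 86.2 / 100 = 63.3252784 tonnes
Metal lost to tailings:
= 73.4632 - 63.3252784
= 10.1379 tonnes


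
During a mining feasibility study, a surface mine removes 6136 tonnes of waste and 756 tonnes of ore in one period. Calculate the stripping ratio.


Stripping ratio = waste tonnage / ore tonnage
= 6136 / 756
= 8.1164

8.1164


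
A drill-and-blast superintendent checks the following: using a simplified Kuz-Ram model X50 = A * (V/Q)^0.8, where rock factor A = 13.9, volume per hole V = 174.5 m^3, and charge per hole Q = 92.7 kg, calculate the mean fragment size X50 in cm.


23.0562 cm

Compute V/Q:
V/Q = 174.5 / 92.7 = 1.882416397
Raise to the power 0.8:
(V/Q)^0.8 = 1.882416397^0.8 = 1.658718001
Multiply by A:
X50 = 13.9 * 1.658718001
= 23.0562 cm


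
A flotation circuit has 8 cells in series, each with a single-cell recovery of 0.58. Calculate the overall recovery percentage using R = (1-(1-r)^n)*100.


Complement of single-cell recovery:
1 - r = 1 - 0.58 = 0.42
Raise to power n:
(1 - r)^8 = 0.42^8 = 0.0009682651996
Overall recovery:
R = (1 - 0.0009682651996) * 100
= 99.9032%

99.9032%


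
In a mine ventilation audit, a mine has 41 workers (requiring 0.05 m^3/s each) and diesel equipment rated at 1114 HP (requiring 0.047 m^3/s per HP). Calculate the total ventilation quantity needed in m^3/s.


54.408 m^3/s

Airflow for workers:
Q_people = 41 * 0.05 = 2.05 m^3/s
Airflow for diesel equipment:
Q_diesel = 1114 * 0.047 = 52.358 m^3/s
Total ventilation:
Q_total = 2.05 + 52.358
= 54.408 m^3/s


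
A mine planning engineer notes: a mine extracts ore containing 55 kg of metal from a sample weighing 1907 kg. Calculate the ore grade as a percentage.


2.8841%

Ore grade = (metal mass / ore mass) * 100
= (55 / 1907) * 100
= 0.02884111169 * 100
= 2.8841%


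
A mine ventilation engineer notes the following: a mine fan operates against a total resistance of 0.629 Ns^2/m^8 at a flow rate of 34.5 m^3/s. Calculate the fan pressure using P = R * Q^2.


748.6673 Pa

Compute Q^2:
Q^2 = 34.5^2 = 1190.25
Compute pressure:
P = R * Q^2 = 0.629 * 1190.25
= 748.6673 Pa


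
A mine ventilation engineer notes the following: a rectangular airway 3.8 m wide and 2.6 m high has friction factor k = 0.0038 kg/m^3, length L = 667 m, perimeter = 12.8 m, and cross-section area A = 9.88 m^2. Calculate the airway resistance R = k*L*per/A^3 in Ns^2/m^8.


0.0336 Ns^2/m^8

Compute the numerator:
k * L * per = 0.0038 * 667 * 12.8
= 32.44288
Compute the denominator:
A^3 = 9.88^3 = 964.430272
Resistance:
R = 32.44288 / 964.430272
= 0.0336 Ns^2/m^8


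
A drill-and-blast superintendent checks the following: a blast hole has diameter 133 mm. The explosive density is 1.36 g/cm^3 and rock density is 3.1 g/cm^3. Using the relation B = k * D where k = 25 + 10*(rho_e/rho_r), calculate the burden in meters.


3.9085 m

First, compute k:
rho_e / rho_r = 1.36 / 3.1 = 0.4387096774
k = 25 + 10 * 0.4387096774 = 29.38709677
Then, compute burden:
B = k * D / 1000 = 29.38709677 * 133 / 1000
= 3908.483871 / 1000
= 3.9085 m


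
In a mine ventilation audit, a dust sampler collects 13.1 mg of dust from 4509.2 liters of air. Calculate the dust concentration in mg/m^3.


2.9052 mg/m^3

Convert liters to m^3: 1 m^3 = 1000 L
Concentration = mass / volume * 1000
= 13.1 / 4509.2 * 1000
= 0.002905171649 * 1000
= 2.9052 mg/m^3


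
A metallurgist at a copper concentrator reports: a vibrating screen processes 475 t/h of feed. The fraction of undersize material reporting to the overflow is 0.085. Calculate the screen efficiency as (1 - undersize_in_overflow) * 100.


Screen efficiency = (1 - fraction of undersize in overflow) * 100
= (1 - 0.085) * 100
= 0.915 * 100
= 91.5%

91.5%


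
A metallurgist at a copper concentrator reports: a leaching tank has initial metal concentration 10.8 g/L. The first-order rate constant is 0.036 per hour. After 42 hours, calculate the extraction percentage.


77.9531%

Compute the exponent:
-k * t = -0.036 * 42 = -1.512
Remaining concentration:
C = 10.8 * exp(-1.512)
= 10.8 * 0.2204685995
= 2.381060875 g/L
Extracted = 10.8 - 2.381060875 = 8.418939125 g/L
Extraction % = 8.418939125 / 10.8 * 100
= 77.9531%


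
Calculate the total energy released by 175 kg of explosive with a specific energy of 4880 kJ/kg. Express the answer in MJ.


Energy = mass * specific_energy / 1000
= 175 * 4880 / 1000
= 854000 / 1000
= 854.0 MJ

854.0 MJ


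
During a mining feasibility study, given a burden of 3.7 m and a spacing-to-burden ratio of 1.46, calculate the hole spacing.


5.402 m

Spacing = burden * ratio
= 3.7 * 1.46
= 5.402 m


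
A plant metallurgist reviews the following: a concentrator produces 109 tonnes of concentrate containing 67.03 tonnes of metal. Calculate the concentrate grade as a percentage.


Grade = (metal in concentrate / concentrate mass) * 100
= (67.03 / 109) * 100
= 0.6149541284 * 100
= 61.4954%

61.4954%


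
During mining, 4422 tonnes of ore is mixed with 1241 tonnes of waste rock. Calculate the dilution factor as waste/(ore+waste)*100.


Total material = ore + waste
= 4422 + 1241 = 5663 tonnes
Dilution = waste / total * 100
= 1241 / 5663 * 100
= 0.2191417976 * 100
= 21.9142%

21.9142%


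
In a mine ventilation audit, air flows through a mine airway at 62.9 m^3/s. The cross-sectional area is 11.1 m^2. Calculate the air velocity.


Velocity = flow rate / cross-sectional area
= 62.9 / 11.1
= 5.6667 m/s

5.6667 m/s


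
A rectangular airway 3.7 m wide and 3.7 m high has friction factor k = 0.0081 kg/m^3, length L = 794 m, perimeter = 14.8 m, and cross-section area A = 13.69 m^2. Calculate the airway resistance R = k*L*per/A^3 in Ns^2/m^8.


0.0371 Ns^2/m^8

Compute the numerator:
k * L * per = 0.0081 * 794 * 14.8
= 95.18472
Compute the denominator:
A^3 = 13.69^3 = 2565.726409
Resistance:
R = 95.18472 / 2565.726409
= 0.0371 Ns^2/m^8


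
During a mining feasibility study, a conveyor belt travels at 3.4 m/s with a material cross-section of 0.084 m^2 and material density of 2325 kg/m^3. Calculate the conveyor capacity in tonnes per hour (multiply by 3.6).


2390.472 t/h

Volumetric flow = speed * area
= 3.4 * 0.084 = 0.2856 m^3/s
Mass flow = volumetric * density
= 0.2856 * 2325 = 664.02 kg/s
Convert to t/h: multiply by 3.6
Capacity = 664.02 * 3.6
= 2390.472 t/h


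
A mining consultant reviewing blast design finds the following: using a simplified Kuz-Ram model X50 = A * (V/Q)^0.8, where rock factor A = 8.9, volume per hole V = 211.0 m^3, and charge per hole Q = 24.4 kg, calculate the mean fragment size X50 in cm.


Compute V/Q:
V/Q = 211.0 / 24.4 = 8.647540984
Raise to the power 0.8:
(V/Q)^0.8 = 8.647540984^0.8 = 5.61712519
Multiply by A:
X50 = 8.9 * 5.61712519
= 49.9924 cm

49.9924 cm


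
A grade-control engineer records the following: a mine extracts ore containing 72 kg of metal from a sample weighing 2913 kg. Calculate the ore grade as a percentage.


2.4717%

Ore grade = (metal mass / ore mass) * 100
= (72 / 2913) * 100
= 0.02471678682 * 100
= 2.4717%


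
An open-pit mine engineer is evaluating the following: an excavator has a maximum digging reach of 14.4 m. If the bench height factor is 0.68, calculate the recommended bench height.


9.792 m

Bench height = reach * factor
= 14.4 * 0.68
= 9.792 m


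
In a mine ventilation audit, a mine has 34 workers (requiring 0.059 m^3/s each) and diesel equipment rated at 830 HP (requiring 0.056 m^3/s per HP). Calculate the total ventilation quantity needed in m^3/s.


48.486 m^3/s

Airflow for workers:
Q_people = 34 * 0.059 = 2.006 m^3/s
Airflow for diesel equipment:
Q_diesel = 830 * 0.056 = 46.48 m^3/s
Total ventilation:
Q_total = 2.006 + 46.48
= 48.486 m^3/s


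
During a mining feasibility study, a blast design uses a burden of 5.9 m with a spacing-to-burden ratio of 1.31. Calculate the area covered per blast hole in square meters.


45.6011 m^2

First, find the spacing:
Spacing = burden * ratio = 5.9 * 1.31
= 7.729 m
Then, calculate the area:
Area = burden * spacing = 5.9 * 7.729
= 45.6011 m^2


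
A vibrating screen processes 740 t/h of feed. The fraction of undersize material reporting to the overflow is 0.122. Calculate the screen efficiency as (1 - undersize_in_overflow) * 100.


Screen efficiency = (1 - fraction of undersize in overflow) * 100
= (1 - 0.122) * 100
= 0.878 * 100
= 87.8%

87.8%


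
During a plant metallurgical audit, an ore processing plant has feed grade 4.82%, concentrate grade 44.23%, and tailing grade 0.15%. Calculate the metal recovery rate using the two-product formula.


97.2177%

Using the two-product formula:
R = 100 * c * (f - t) / (f * (c - t))
Numerator = 100 * 44.23 * (4.82 - 0.15)
= 100 * 44.23 * 4.67
= 20655.41
Denominator = 4.82 * (44.23 - 0.15)
= 4.82 * 44.08
= 212.4656
R = 20655.41 / 212.4656
= 97.2177%


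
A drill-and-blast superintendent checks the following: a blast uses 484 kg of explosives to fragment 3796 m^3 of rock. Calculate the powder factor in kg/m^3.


0.1275 kg/m^3

Powder factor = explosive mass / rock volume
= 484 / 3796
= 0.1275 kg/m^3


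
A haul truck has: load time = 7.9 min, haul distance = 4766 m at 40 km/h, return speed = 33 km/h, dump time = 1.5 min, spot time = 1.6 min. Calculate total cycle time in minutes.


26.8145 min

Convert haul speed to m/min: 40 * 1000/60 = 666.6666667 m/min
Haul time = 4766 / 666.6666667 = 7.149 min
Convert return speed to m/min: 33 * 1000/60 = 550 m/min
Return time = 4766 / 550 = 8.665454545 min
Total cycle time:
= 7.9 + 7.149 + 1.5 + 8.665454545 + 1.6
= 26.8145 min


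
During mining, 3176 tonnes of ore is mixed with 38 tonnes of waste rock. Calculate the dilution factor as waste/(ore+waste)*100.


Total material = ore + waste
= 3176 + 38 = 3214 tonnes
Dilution = waste / total * 100
= 38 / 3214 * 100
= 0.01182327318 * 100
= 1.1823%

1.1823%


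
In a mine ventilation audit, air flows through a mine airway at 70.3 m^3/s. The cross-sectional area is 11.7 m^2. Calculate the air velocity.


6.0085 m/s

Velocity = flow rate / cross-sectional area
= 70.3 / 11.7
= 6.0085 m/s


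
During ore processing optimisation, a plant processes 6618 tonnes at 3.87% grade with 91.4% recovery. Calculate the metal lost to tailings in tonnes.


Total metal in feed:
= 6618 * 3.87 / 100 = 256.1166 tonnes
Metal recovered:
= 256.1166 * 91.4 / 100 = 234.0905724 tonnes
Metal lost to tailings:
= 256.1166 - 234.0905724
= 22.026 tonnes

22.026 tonnes


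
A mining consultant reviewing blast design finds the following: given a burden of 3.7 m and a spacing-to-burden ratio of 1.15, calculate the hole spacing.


Spacing = burden * ratio
= 3.7 * 1.15
= 4.255 m

4.255 m


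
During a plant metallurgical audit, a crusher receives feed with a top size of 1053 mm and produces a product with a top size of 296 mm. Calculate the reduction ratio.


Reduction ratio = feed size / product size
= 1053 / 296
= 3.5574

3.5574


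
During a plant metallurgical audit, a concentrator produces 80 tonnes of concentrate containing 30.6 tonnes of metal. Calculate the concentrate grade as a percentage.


Grade = (metal in concentrate / concentrate mass) * 100
= (30.6 / 80) * 100
= 0.3825 * 100
= 38.25%

38.25%


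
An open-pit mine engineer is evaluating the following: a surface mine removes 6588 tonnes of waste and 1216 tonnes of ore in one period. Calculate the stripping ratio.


5.4178

Stripping ratio = waste tonnage / ore tonnage
= 6588 / 1216
= 5.4178


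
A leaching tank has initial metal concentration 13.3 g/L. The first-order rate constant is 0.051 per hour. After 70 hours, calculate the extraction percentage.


97.1844%

Compute the exponent:
-k * t = -0.051 * 70 = -3.57
Remaining concentration:
C = 13.3 * exp(-3.57)
= 13.3 * 0.02815585368
= 0.3744728539 g/L
Extracted = 13.3 - 0.3744728539 = 12.92552715 g/L
Extraction % = 12.92552715 / 13.3 * 100
= 97.1844%


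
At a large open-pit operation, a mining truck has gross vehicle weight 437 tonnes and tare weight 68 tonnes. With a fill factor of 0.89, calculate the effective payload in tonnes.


Maximum payload = gross - tare
= 437 - 68 = 369 tonnes
Effective payload = max payload * fill factor
= 369 * 0.89
= 328.41 tonnes

328.41 tonnes


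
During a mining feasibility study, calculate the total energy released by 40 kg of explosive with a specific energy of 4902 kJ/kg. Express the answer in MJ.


196.08 MJ

Energy = mass * specific_energy / 1000
= 40 * 4902 / 1000
= 196080 / 1000
= 196.08 MJ


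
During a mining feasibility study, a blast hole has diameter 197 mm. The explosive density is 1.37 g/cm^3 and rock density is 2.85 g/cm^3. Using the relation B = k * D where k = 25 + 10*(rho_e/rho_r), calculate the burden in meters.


5.872 m

First, compute k:
rho_e / rho_r = 1.37 / 2.85 = 0.4807017544
k = 25 + 10 * 0.4807017544 = 29.80701754
Then, compute burden:
B = k * D / 1000 = 29.80701754 * 197 / 1000
= 5871.982456 / 1000
= 5.872 m


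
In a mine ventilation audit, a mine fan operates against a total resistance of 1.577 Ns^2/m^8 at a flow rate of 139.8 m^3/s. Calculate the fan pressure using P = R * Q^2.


Compute Q^2:
Q^2 = 139.8^2 = 19544.04
Compute pressure:
P = R * Q^2 = 1.577 * 19544.04
= 30820.9511 Pa

30820.9511 Pa


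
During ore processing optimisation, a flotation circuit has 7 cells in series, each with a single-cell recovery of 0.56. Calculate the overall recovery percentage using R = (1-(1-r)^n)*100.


Complement of single-cell recovery:
1 - r = 1 - 0.56 = 0.44
Raise to power n:
(1 - r)^7 = 0.44^7 = 0.003192778097
Overall recovery:
R = (1 - 0.003192778097) * 100
= 99.6807%

99.6807%


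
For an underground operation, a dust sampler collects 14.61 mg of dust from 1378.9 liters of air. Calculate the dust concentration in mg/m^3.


10.5954 mg/m^3

Convert liters to m^3: 1 m^3 = 1000 L
Concentration = mass / volume * 1000
= 14.61 / 1378.9 * 1000
= 0.01059540213 * 1000
= 10.5954 mg/m^3


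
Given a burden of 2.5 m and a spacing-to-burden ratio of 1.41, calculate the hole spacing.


Spacing = burden * ratio
= 2.5 * 1.41
= 3.525 m

3.525 m


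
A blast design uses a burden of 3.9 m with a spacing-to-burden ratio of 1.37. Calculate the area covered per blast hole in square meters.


20.8377 m^2

First, find the spacing:
Spacing = burden * ratio = 3.9 * 1.37
= 5.343 m
Then, calculate the area:
Area = burden * spacing = 3.9 * 5.343
= 20.8377 m^2


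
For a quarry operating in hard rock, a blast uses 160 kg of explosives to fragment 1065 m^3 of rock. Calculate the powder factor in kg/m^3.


0.1502 kg/m^3

Powder factor = explosive mass / rock volume
= 160 / 1065
= 0.1502 kg/m^3


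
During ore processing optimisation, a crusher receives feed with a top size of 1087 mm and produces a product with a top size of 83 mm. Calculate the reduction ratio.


Reduction ratio = feed size / product size
= 1087 / 83
= 13.0964

13.0964


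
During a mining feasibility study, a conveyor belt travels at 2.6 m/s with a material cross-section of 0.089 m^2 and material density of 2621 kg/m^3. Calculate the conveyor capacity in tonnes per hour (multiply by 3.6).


Volumetric flow = speed * area
= 2.6 * 0.089 = 0.2314 m^3/s
Mass flow = volumetric * density
= 0.2314 * 2621 = 606.4994 kg/s
Convert to t/h: multiply by 3.6
Capacity = 606.4994 * 3.6
= 2183.3978 t/h

2183.3978 t/h


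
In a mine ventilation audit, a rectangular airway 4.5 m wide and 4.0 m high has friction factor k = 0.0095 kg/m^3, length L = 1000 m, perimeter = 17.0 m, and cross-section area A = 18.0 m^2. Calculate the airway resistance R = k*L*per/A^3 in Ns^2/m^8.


Compute the numerator:
k * L * per = 0.0095 * 1000 * 17.0
= 161.5
Compute the denominator:
A^3 = 18.0^3 = 5832
Resistance:
R = 161.5 / 5832
= 0.0277 Ns^2/m^8

0.0277 Ns^2/m^8


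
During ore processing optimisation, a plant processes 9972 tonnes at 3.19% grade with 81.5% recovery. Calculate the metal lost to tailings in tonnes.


Total metal in feed:
= 9972 * 3.19 / 100 = 318.1068 tonnes
Metal recovered:
= 318.1068 * 81.5 / 100 = 259.257042 tonnes
Metal lost to tailings:
= 318.1068 - 259.257042
= 58.8498 tonnes

58.8498 tonnes


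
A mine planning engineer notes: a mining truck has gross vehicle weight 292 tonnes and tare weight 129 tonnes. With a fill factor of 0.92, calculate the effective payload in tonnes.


Maximum payload = gross - tare
= 292 - 129 = 163 tonnes
Effective payload = max payload * fill factor
= 163 * 0.92
= 149.96 tonnes

149.96 tonnes


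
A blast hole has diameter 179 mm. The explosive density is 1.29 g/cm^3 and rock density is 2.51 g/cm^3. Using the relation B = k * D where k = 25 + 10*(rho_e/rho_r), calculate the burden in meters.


5.395 m

First, compute k:
rho_e / rho_r = 1.29 / 2.51 = 0.5139442231
k = 25 + 10 * 0.5139442231 = 30.13944223
Then, compute burden:
B = k * D / 1000 = 30.13944223 * 179 / 1000
= 5394.960159 / 1000
= 5.395 m


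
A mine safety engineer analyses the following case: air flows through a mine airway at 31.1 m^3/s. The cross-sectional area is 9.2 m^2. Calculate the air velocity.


Velocity = flow rate / cross-sectional area
= 31.1 / 9.2
= 3.3804 m/s

3.3804 m/s


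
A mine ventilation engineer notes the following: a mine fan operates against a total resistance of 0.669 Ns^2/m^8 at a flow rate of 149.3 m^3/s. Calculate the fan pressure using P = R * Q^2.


14912.3378 Pa

Compute Q^2:
Q^2 = 149.3^2 = 22290.49
Compute pressure:
P = R * Q^2 = 0.669 * 22290.49
= 14912.3378 Pa


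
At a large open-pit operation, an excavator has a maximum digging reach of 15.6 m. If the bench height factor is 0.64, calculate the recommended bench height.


9.984 m

Bench height = reach * factor
= 15.6 * 0.64
= 9.984 m


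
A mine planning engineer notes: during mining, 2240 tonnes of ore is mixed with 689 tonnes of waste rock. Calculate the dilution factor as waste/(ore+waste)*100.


23.5234%

Total material = ore + waste
= 2240 + 689 = 2929 tonnes
Dilution = waste / total * 100
= 689 / 2929 * 100
= 0.2352338682 * 100
= 23.5234%


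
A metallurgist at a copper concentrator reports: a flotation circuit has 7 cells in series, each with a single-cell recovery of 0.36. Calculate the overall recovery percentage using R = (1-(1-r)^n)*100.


95.602%

Complement of single-cell recovery:
1 - r = 1 - 0.36 = 0.64
Raise to power n:
(1 - r)^7 = 0.64^7 = 0.04398046511
Overall recovery:
R = (1 - 0.04398046511) * 100
= 95.602%


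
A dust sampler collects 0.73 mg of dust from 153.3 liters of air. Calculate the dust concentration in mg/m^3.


Convert liters to m^3: 1 m^3 = 1000 L
Concentration = mass / volume * 1000
= 0.73 / 153.3 * 1000
= 0.004761904762 * 1000
= 4.7619 mg/m^3

4.7619 mg/m^3


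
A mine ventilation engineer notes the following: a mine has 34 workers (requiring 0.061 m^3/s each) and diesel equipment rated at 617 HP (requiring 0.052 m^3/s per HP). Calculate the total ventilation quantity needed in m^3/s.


34.158 m^3/s

Airflow for workers:
Q_people = 34 * 0.061 = 2.074 m^3/s
Airflow for diesel equipment:
Q_diesel = 617 * 0.052 = 32.084 m^3/s
Total ventilation:
Q_total = 2.074 + 32.084
= 34.158 m^3/s


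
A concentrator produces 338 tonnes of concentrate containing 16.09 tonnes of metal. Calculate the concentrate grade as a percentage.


Grade = (metal in concentrate / concentrate mass) * 100
= (16.09 / 338) * 100
= 0.0476035503 * 100
= 4.7604%

4.7604%


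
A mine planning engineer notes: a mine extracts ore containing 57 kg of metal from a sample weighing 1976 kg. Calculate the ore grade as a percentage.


2.8846%

Ore grade = (metal mass / ore mass) * 100
= (57 / 1976) * 100
= 0.02884615385 * 100
= 2.8846%


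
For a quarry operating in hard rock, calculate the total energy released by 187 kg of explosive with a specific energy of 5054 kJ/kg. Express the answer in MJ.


945.098 MJ

Energy = mass * specific_energy / 1000
= 187 * 5054 / 1000
= 945098 / 1000
= 945.098 MJ


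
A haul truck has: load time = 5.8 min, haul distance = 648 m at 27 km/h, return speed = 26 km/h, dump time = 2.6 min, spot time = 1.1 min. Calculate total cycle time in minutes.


Convert haul speed to m/min: 27 * 1000/60 = 450 m/min
Haul time = 648 / 450 = 1.44 min
Convert return speed to m/min: 26 * 1000/60 = 433.3333333 m/min
Return time = 648 / 433.3333333 = 1.495384615 min
Total cycle time:
= 5.8 + 1.44 + 2.6 + 1.495384615 + 1.1
= 12.4354 min

12.4354 min


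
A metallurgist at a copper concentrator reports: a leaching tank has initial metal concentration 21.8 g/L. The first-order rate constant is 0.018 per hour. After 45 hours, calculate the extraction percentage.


Compute the exponent:
-k * t = -0.018 * 45 = -0.81
Remaining concentration:
C = 21.8 * exp(-0.81)
= 21.8 * 0.4448580662
= 9.697905844 g/L
Extracted = 21.8 - 9.697905844 = 12.10209416 g/L
Extraction % = 12.10209416 / 21.8 * 100
= 55.5142%

55.5142%


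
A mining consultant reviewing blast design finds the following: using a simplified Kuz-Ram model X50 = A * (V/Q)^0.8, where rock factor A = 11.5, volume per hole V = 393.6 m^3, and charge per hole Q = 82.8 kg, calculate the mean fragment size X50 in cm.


Compute V/Q:
V/Q = 393.6 / 82.8 = 4.753623188
Raise to the power 0.8:
(V/Q)^0.8 = 4.753623188^0.8 = 3.48032501
Multiply by A:
X50 = 11.5 * 3.48032501
= 40.0237 cm

40.0237 cm


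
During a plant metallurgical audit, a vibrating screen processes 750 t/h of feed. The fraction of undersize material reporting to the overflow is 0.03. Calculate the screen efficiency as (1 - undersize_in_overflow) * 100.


Screen efficiency = (1 - fraction of undersize in overflow) * 100
= (1 - 0.03) * 100
= 0.97 * 100
= 97.0%

97.0%
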